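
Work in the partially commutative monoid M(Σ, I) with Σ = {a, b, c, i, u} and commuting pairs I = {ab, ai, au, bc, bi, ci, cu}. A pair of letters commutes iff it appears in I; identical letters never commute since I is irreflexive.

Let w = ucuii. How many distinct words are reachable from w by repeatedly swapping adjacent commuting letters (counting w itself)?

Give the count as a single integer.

5

0(u) covers ∅
1(c) covers ∅
2(u) covers 0:u
3(i) covers 2:u
4(i) covers 3:i
floor of heap: 0:u, 1:c
completions by unplaced set U, small U first (add the entries for U minus each lowest piece of U):
  |U|=1: {1}:1  {4}:1
  |U|=2: {1,4}:2  {3,4}:1
  |U|=3: {1,3,4}:3  {2,3,4}:1
  start at 0(u): 4
  start at 1(c): 1
sum over floor = 5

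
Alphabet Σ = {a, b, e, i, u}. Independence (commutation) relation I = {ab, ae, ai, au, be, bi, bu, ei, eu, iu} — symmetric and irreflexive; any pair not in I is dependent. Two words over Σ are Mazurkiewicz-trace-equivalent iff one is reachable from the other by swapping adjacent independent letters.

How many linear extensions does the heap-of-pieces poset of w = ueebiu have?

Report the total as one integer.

piece 0:u — minimal
piece 1:e — minimal
piece 2:e rests on {1:e}
piece 3:b — minimal
piece 4:i — minimal
piece 5:u rests on {0:u}
minimal pieces: {0:u, 1:e, 3:b, 4:i}
ways to finish when only these pieces remain (= sum over removing one remaining piece with nothing left below it):
  1 left: {2}→1  {3}→1  {4}→1  {5}→1
  2 left: {0,5}→1  {1,2}→1  {2,3}→2  {2,4}→2  {2,5}→2  {3,4}→2  {3,5}→2  {4,5}→2
  3 left: {0,2,5}→3  {0,3,5}→3  {0,4,5}→3  {1,2,3}→3  {1,2,4}→3  {1,2,5}→3  {2,3,4}→6  {2,3,5}→6  {2,4,5}→6  {3,4,5}→6
  4 left: {0,1,2,5}→6  {0,2,3,5}→12  {0,2,4,5}→12  {0,3,4,5}→12  {1,2,3,4}→12  {1,2,3,5}→12  {1,2,4,5}→12  {2,3,4,5}→24
  placing 0:u first → 60 extensions
  placing 1:e first → 60 extensions
  placing 3:b first → 30 extensions
  placing 4:i first → 30 extensions
total linear extensions = 180

180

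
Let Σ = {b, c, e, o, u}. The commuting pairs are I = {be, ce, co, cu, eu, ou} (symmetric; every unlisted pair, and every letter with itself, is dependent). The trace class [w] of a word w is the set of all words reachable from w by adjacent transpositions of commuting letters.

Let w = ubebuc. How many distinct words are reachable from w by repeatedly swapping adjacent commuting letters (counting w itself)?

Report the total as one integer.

#0=u has no predecessor
#1=b depends on [0:u]
#2=e has no predecessor
#3=b depends on [1:b]
#4=u depends on [3:b]
#5=c depends on [3:b]
sources: [0:u, 2:e]
N(rest) = Σ N(rest − s) over sources s of rest; N(one piece) = 1:
  size 1 → [2]=1  [4]=1  [5]=1
  size 2 → [2,4]=2  [2,5]=2  [4,5]=2
  size 3 → [2,4,5]=6  [3,4,5]=2
  size 4 → [1,3,4,5]=2  [2,3,4,5]=8
  first=0(u) contributes 10
  first=2(e) contributes 2
|[w]| = 12

12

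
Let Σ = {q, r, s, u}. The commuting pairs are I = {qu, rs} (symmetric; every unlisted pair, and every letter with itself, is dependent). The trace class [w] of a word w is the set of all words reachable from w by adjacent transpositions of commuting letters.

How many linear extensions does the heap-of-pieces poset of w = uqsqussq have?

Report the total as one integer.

drop 0:u onto floor
drop 1:q onto floor
drop 2:s onto {0:u, 1:q}
drop 3:q onto {2:s}
drop 4:u onto {2:s}
drop 5:s onto {3:q, 4:u}
drop 6:s onto {5:s}
drop 7:q onto {6:s}
ground layer = {0:u, 1:q}
drop-orders for the pieces not yet dropped (sum over which currently-grounded one goes next):
  1 to go: {7} 1
  2 to go: {6,7} 1
  3 to go: {5,6,7} 1
  4 to go: {3,5,6,7} 1  {4,5,6,7} 1
  5 to go: {3,4,5,6,7} 2
  6 to go: {2,3,4,5,6,7} 2
  if 0:u drops first: 2 orders
  if 1:q drops first: 2 orders
heap linearizations: 4

4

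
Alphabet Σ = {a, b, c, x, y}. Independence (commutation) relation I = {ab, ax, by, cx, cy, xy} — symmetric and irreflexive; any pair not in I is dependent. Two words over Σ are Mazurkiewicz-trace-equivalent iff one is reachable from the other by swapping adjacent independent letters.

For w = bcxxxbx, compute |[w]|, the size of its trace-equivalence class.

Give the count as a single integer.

#0=b has no predecessor
#1=c depends on [0:b]
#2=x depends on [0:b]
#3=x depends on [2:x]
#4=x depends on [3:x]
#5=b depends on [1:c, 4:x]
#6=x depends on [5:b]
sources: [0:b]
N(rest) = Σ N(rest − s) over sources s of rest; N(one piece) = 1:
  size 1 → [6]=1
  size 2 → [5,6]=1
  size 3 → [1,5,6]=1  [4,5,6]=1
  size 4 → [1,4,5,6]=2  [3,4,5,6]=1
  size 5 → [1,3,4,5,6]=3  [2,3,4,5,6]=1
  first=0(b) contributes 4

4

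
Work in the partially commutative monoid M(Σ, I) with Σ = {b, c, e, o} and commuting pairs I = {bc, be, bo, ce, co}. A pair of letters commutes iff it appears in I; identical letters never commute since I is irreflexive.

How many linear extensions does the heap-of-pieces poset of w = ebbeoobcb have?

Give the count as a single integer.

630

drop 0:e onto floor
drop 1:b onto floor
drop 2:b onto {1:b}
drop 3:e onto {0:e}
drop 4:o onto {3:e}
drop 5:o onto {4:o}
drop 6:b onto {2:b}
drop 7:c onto floor
drop 8:b onto {6:b}
ground layer = {0:e, 1:b, 7:c}
drop-orders for the pieces not yet dropped (sum over which currently-grounded one goes next):
  1 to go: {5} 1  {7} 1  {8} 1
  2 to go: {4,5} 1  {5,7} 2  {5,8} 2  {6,8} 1  {7,8} 2
  3 to go: {2,6,8} 1  {3,4,5} 1  {4,5,7} 3  {4,5,8} 3  {5,6,8} 3  {5,7,8} 6  {6,7,8} 3
  4 to go: {0,3,4,5} 1  {1,2,6,8} 1  {2,5,6,8} 4  {2,6,7,8} 4  {3,4,5,7} 4  {3,4,5,8} 4  {4,5,6,8} 6  {4,5,7,8} 12  {5,6,7,8} 12
  5 to go: {0,3,4,5,7} 5  {0,3,4,5,8} 5  {1,2,5,6,8} 5  {1,2,6,7,8} 5  {2,4,5,6,8} 10  {2,5,6,7,8} 20  {3,4,5,6,8} 10  {3,4,5,7,8} 20  {4,5,6,7,8} 30
  6 to go: {0,3,4,5,6,8} 15  {0,3,4,5,7,8} 30  {1,2,4,5,6,8} 15  {1,2,5,6,7,8} 30  {2,3,4,5,6,8} 20  {2,4,5,6,7,8} 60  {3,4,5,6,7,8} 60
  7 to go: {0,2,3,4,5,6,8} 35  {0,3,4,5,6,7,8} 105  {1,2,3,4,5,6,8} 35  {1,2,4,5,6,7,8} 105  {2,3,4,5,6,7,8} 140
  if 0:e drops first: 280 orders
  if 1:b drops first: 280 orders
  if 7:c drops first: 70 orders
heap linearizations: 630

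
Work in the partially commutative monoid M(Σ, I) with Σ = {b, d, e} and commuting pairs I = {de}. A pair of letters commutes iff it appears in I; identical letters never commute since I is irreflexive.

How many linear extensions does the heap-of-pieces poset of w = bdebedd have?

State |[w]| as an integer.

6

drop 0:b onto floor
drop 1:d onto {0:b}
drop 2:e onto {0:b}
drop 3:b onto {1:d, 2:e}
drop 4:e onto {3:b}
drop 5:d onto {3:b}
drop 6:d onto {5:d}
ground layer = {0:b}
drop-orders for the pieces not yet dropped (sum over which currently-grounded one goes next):
  1 to go: {4} 1  {6} 1
  2 to go: {4,6} 2  {5,6} 1
  3 to go: {4,5,6} 3
  4 to go: {3,4,5,6} 3
  5 to go: {1,3,4,5,6} 3  {2,3,4,5,6} 3
  if 0:b drops first: 6 orders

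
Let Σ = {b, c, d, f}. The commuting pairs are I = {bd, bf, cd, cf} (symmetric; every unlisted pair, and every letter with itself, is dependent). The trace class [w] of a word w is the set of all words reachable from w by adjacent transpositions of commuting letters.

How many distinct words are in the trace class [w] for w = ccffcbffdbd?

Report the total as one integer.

0(c) covers ∅
1(c) covers 0:c
2(f) covers ∅
3(f) covers 2:f
4(c) covers 1:c
5(b) covers 4:c
6(f) covers 3:f
7(f) covers 6:f
8(d) covers 7:f
9(b) covers 5:b
10(d) covers 8:d
floor of heap: 0:c, 2:f
completions by unplaced set U, small U first (add the entries for U minus each lowest piece of U):
  |U|=1: {9}:1  {10}:1
  |U|=2: {5,9}:1  {8,10}:1  {9,10}:2
  |U|=3: {4,5,9}:1  {5,9,10}:3  {7,8,10}:1  {8,9,10}:3
  |U|=4: {1,4,5,9}:1  {4,5,9,10}:4  {5,8,9,10}:6  {6,7,8,10}:1  {7,8,9,10}:4
  |U|=5: {0,1,4,5,9}:1  {1,4,5,9,10}:5  {3,6,7,8,10}:1  {4,5,8,9,10}:10  {5,7,8,9,10}:10  {6,7,8,9,10}:5
  |U|=6: {0,1,4,5,9,10}:6  {1,4,5,8,9,10}:15  {2,3,6,7,8,10}:1  {3,6,7,8,9,10}:6  {4,5,7,8,9,10}:20  {5,6,7,8,9,10}:15
  |U|=7: {0,1,4,5,8,9,10}:21  {1,4,5,7,8,9,10}:35  {2,3,6,7,8,9,10}:7  {3,5,6,7,8,9,10}:21  {4,5,6,7,8,9,10}:35
  |U|=8: {0,1,4,5,7,8,9,10}:56  {1,4,5,6,7,8,9,10}:70  {2,3,5,6,7,8,9,10}:28  {3,4,5,6,7,8,9,10}:56
  |U|=9: {0,1,4,5,6,7,8,9,10}:126  {1,3,4,5,6,7,8,9,10}:126  {2,3,4,5,6,7,8,9,10}:84
  start at 0(c): 210
  start at 2(f): 252
sum over floor = 462

462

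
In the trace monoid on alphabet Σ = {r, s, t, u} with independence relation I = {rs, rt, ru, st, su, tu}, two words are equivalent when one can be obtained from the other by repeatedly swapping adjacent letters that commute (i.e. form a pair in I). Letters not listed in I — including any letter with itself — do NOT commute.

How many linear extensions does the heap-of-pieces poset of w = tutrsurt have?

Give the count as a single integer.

#0=t has no predecessor
#1=u has no predecessor
#2=t depends on [0:t]
#3=r has no predecessor
#4=s has no predecessor
#5=u depends on [1:u]
#6=r depends on [3:r]
#7=t depends on [2:t]
sources: [0:t, 1:u, 3:r, 4:s]
N(rest) = Σ N(rest − s) over sources s of rest; N(one piece) = 1:
  size 1 → [4]=1  [5]=1  [6]=1  [7]=1
  size 2 → [1,5]=1  [2,7]=1  [3,6]=1  [4,5]=2  [4,6]=2  [4,7]=2  [5,6]=2  [5,7]=2  [6,7]=2
  size 3 → [0,2,7]=1  [1,4,5]=3  [1,5,6]=3  [1,5,7]=3  [2,4,7]=3  [2,5,7]=3  [2,6,7]=3  [3,4,6]=3  [3,5,6]=3  [3,6,7]=3  [4,5,6]=6  [4,5,7]=6  [4,6,7]=6  [5,6,7]=6
  size 4 → [0,2,4,7]=4  [0,2,5,7]=4  [0,2,6,7]=4  [1,2,5,7]=6  [1,3,5,6]=6  [1,4,5,6]=12  [1,4,5,7]=12  [1,5,6,7]=12  [2,3,6,7]=6  [2,4,5,7]=12  [2,4,6,7]=12  [2,5,6,7]=12  [3,4,5,6]=12  [3,4,6,7]=12  [3,5,6,7]=12  [4,5,6,7]=24
  size 5 → [0,1,2,5,7]=10  [0,2,3,6,7]=10  [0,2,4,5,7]=20  [0,2,4,6,7]=20  [0,2,5,6,7]=20  [1,2,4,5,7]=30  [1,2,5,6,7]=30  [1,3,4,5,6]=30  [1,3,5,6,7]=30  [1,4,5,6,7]=60  [2,3,4,6,7]=30  [2,3,5,6,7]=30  [2,4,5,6,7]=60  [3,4,5,6,7]=60
  size 6 → [0,1,2,4,5,7]=60  [0,1,2,5,6,7]=60  [0,2,3,4,6,7]=60  [0,2,3,5,6,7]=60  [0,2,4,5,6,7]=120  [1,2,3,5,6,7]=90  [1,2,4,5,6,7]=180  [1,3,4,5,6,7]=180  [2,3,4,5,6,7]=180
  first=0(t) contributes 630
  first=1(u) contributes 420
  first=3(r) contributes 420
  first=4(s) contributes 210
|[w]| = 1680

1680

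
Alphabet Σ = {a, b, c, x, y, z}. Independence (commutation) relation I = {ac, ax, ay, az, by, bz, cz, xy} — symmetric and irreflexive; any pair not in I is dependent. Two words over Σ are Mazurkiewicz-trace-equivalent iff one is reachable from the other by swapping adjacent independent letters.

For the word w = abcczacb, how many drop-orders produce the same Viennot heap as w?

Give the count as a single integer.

32

#0=a has no predecessor
#1=b depends on [0:a]
#2=c depends on [1:b]
#3=c depends on [2:c]
#4=z has no predecessor
#5=a depends on [1:b]
#6=c depends on [3:c]
#7=b depends on [5:a, 6:c]
sources: [0:a, 4:z]
N(rest) = Σ N(rest − s) over sources s of rest; N(one piece) = 1:
  size 1 → [4]=1  [7]=1
  size 2 → [4,7]=2  [5,7]=1  [6,7]=1
  size 3 → [3,6,7]=1  [4,5,7]=3  [4,6,7]=3  [5,6,7]=2
  size 4 → [2,3,6,7]=1  [3,4,6,7]=4  [3,5,6,7]=3  [4,5,6,7]=8
  size 5 → [2,3,4,6,7]=5  [2,3,5,6,7]=4  [3,4,5,6,7]=15
  size 6 → [1,2,3,5,6,7]=4  [2,3,4,5,6,7]=24
  first=0(a) contributes 28
  first=4(z) contributes 4
|[w]| = 32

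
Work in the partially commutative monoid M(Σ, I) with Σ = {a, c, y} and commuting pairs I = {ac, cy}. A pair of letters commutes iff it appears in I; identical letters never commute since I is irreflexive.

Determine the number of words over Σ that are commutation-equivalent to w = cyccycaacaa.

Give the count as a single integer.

462

#0=c has no predecessor
#1=y has no predecessor
#2=c depends on [0:c]
#3=c depends on [2:c]
#4=y depends on [1:y]
#5=c depends on [3:c]
#6=a depends on [4:y]
#7=a depends on [6:a]
#8=c depends on [5:c]
#9=a depends on [7:a]
#10=a depends on [9:a]
sources: [0:c, 1:y]
N(rest) = Σ N(rest − s) over sources s of rest; N(one piece) = 1:
  size 1 → [8]=1  [10]=1
  size 2 → [5,8]=1  [8,10]=2  [9,10]=1
  size 3 → [3,5,8]=1  [5,8,10]=3  [7,9,10]=1  [8,9,10]=3
  size 4 → [2,3,5,8]=1  [3,5,8,10]=4  [5,8,9,10]=6  [6,7,9,10]=1  [7,8,9,10]=4
  size 5 → [0,2,3,5,8]=1  [2,3,5,8,10]=5  [3,5,8,9,10]=10  [4,6,7,9,10]=1  [5,7,8,9,10]=10  [6,7,8,9,10]=5
  size 6 → [0,2,3,5,8,10]=6  [1,4,6,7,9,10]=1  [2,3,5,8,9,10]=15  [3,5,7,8,9,10]=20  [4,6,7,8,9,10]=6  [5,6,7,8,9,10]=15
  size 7 → [0,2,3,5,8,9,10]=21  [1,4,6,7,8,9,10]=7  [2,3,5,7,8,9,10]=35  [3,5,6,7,8,9,10]=35  [4,5,6,7,8,9,10]=21
  size 8 → [0,2,3,5,7,8,9,10]=56  [1,4,5,6,7,8,9,10]=28  [2,3,5,6,7,8,9,10]=70  [3,4,5,6,7,8,9,10]=56
  size 9 → [0,2,3,5,6,7,8,9,10]=126  [1,3,4,5,6,7,8,9,10]=84  [2,3,4,5,6,7,8,9,10]=126
  first=0(c) contributes 210
  first=1(y) contributes 252
|[w]| = 462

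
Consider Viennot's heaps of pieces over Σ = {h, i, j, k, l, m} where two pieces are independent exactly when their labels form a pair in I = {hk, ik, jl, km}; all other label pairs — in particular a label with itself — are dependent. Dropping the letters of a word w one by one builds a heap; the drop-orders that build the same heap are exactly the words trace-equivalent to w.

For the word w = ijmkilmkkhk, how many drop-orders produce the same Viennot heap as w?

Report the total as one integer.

piece 0:i — minimal
piece 1:j rests on {0:i}
piece 2:m rests on {1:j}
piece 3:k rests on {1:j}
piece 4:i rests on {2:m}
piece 5:l rests on {3:k, 4:i}
piece 6:m rests on {5:l}
piece 7:k rests on {5:l}
piece 8:k rests on {7:k}
piece 9:h rests on {6:m}
piece 10:k rests on {8:k}
minimal pieces: {0:i}
ways to finish when only these pieces remain (= sum over removing one remaining piece with nothing left below it):
  1 left: {9}→1  {10}→1
  2 left: {6,9}→1  {8,10}→1  {9,10}→2
  3 left: {6,9,10}→3  {7,8,10}→1  {8,9,10}→3
  4 left: {6,8,9,10}→6  {7,8,9,10}→4
  5 left: {6,7,8,9,10}→10
  6 left: {5,6,7,8,9,10}→10
  7 left: {3,5,6,7,8,9,10}→10  {4,5,6,7,8,9,10}→10
  8 left: {2,4,5,6,7,8,9,10}→10  {3,4,5,6,7,8,9,10}→20
  9 left: {2,3,4,5,6,7,8,9,10}→30
  placing 0:i first → 30 extensions

30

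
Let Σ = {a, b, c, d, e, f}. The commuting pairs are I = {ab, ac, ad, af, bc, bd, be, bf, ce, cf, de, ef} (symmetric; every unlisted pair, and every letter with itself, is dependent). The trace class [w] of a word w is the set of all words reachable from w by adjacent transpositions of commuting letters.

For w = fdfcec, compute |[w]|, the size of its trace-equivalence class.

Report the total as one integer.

18

0(f) covers ∅
1(d) covers 0:f
2(f) covers 1:d
3(c) covers 1:d
4(e) covers ∅
5(c) covers 3:c
floor of heap: 0:f, 4:e
completions by unplaced set U, small U first (add the entries for U minus each lowest piece of U):
  |U|=1: {2}:1  {4}:1  {5}:1
  |U|=2: {2,4}:2  {2,5}:2  {3,5}:1  {4,5}:2
  |U|=3: {2,3,5}:3  {2,4,5}:6  {3,4,5}:3
  |U|=4: {1,2,3,5}:3  {2,3,4,5}:12
  start at 0(f): 15
  start at 4(e): 3
sum over floor = 18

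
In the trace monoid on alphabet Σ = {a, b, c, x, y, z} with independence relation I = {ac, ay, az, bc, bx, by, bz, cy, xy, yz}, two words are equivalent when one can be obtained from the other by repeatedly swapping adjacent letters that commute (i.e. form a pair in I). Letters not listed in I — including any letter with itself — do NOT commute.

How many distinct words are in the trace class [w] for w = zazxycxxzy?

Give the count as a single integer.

#0=z has no predecessor
#1=a has no predecessor
#2=z depends on [0:z]
#3=x depends on [1:a, 2:z]
#4=y has no predecessor
#5=c depends on [3:x]
#6=x depends on [5:c]
#7=x depends on [6:x]
#8=z depends on [7:x]
#9=y depends on [4:y]
sources: [0:z, 1:a, 4:y]
N(rest) = Σ N(rest − s) over sources s of rest; N(one piece) = 1:
  size 1 → [8]=1  [9]=1
  size 2 → [4,9]=1  [7,8]=1  [8,9]=2
  size 3 → [4,8,9]=3  [6,7,8]=1  [7,8,9]=3
  size 4 → [4,7,8,9]=6  [5,6,7,8]=1  [6,7,8,9]=4
  size 5 → [3,5,6,7,8]=1  [4,6,7,8,9]=10  [5,6,7,8,9]=5
  size 6 → [1,3,5,6,7,8]=1  [2,3,5,6,7,8]=1  [3,5,6,7,8,9]=6  [4,5,6,7,8,9]=15
  size 7 → [0,2,3,5,6,7,8]=1  [1,2,3,5,6,7,8]=2  [1,3,5,6,7,8,9]=7  [2,3,5,6,7,8,9]=7  [3,4,5,6,7,8,9]=21
  size 8 → [0,1,2,3,5,6,7,8]=3  [0,2,3,5,6,7,8,9]=8  [1,2,3,5,6,7,8,9]=16  [1,3,4,5,6,7,8,9]=28  [2,3,4,5,6,7,8,9]=28
  first=0(z) contributes 72
  first=1(a) contributes 36
  first=4(y) contributes 27
|[w]| = 135

135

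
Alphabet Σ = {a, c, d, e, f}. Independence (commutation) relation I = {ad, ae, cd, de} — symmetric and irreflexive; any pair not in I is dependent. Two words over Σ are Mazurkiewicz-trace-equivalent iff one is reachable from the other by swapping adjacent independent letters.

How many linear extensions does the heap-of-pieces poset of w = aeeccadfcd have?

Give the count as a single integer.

42

piece 0:a — minimal
piece 1:e — minimal
piece 2:e rests on {1:e}
piece 3:c rests on {0:a, 2:e}
piece 4:c rests on {3:c}
piece 5:a rests on {4:c}
piece 6:d — minimal
piece 7:f rests on {5:a, 6:d}
piece 8:c rests on {7:f}
piece 9:d rests on {7:f}
minimal pieces: {0:a, 1:e, 6:d}
ways to finish when only these pieces remain (= sum over removing one remaining piece with nothing left below it):
  1 left: {8}→1  {9}→1
  2 left: {8,9}→2
  3 left: {7,8,9}→2
  4 left: {5,7,8,9}→2  {6,7,8,9}→2
  5 left: {4,5,7,8,9}→2  {5,6,7,8,9}→4
  6 left: {3,4,5,7,8,9}→2  {4,5,6,7,8,9}→6
  7 left: {0,3,4,5,7,8,9}→2  {2,3,4,5,7,8,9}→2  {3,4,5,6,7,8,9}→8
  8 left: {0,2,3,4,5,7,8,9}→4  {0,3,4,5,6,7,8,9}→10  {1,2,3,4,5,7,8,9}→2  {2,3,4,5,6,7,8,9}→10
  placing 0:a first → 12 extensions
  placing 1:e first → 24 extensions
  placing 6:d first → 6 extensions
total linear extensions = 42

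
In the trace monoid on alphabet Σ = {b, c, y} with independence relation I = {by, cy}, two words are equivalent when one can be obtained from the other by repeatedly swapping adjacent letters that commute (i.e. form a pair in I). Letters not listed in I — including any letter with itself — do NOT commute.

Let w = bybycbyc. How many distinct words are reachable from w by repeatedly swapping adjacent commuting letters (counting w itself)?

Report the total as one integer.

drop 0:b onto floor
drop 1:y onto floor
drop 2:b onto {0:b}
drop 3:y onto {1:y}
drop 4:c onto {2:b}
drop 5:b onto {4:c}
drop 6:y onto {3:y}
drop 7:c onto {5:b}
ground layer = {0:b, 1:y}
drop-orders for the pieces not yet dropped (sum over which currently-grounded one goes next):
  1 to go: {6} 1  {7} 1
  2 to go: {3,6} 1  {5,7} 1  {6,7} 2
  3 to go: {1,3,6} 1  {3,6,7} 3  {4,5,7} 1  {5,6,7} 3
  4 to go: {1,3,6,7} 4  {2,4,5,7} 1  {3,5,6,7} 6  {4,5,6,7} 4
  5 to go: {0,2,4,5,7} 1  {1,3,5,6,7} 10  {2,4,5,6,7} 5  {3,4,5,6,7} 10
  6 to go: {0,2,4,5,6,7} 6  {1,3,4,5,6,7} 20  {2,3,4,5,6,7} 15
  if 0:b drops first: 35 orders
  if 1:y drops first: 21 orders
heap linearizations: 56

56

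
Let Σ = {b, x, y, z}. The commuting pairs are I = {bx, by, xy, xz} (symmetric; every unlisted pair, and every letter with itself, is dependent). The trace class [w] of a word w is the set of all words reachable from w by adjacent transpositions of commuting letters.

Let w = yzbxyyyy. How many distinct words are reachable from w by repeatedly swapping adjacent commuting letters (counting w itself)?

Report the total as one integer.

40

drop 0:y onto floor
drop 1:z onto {0:y}
drop 2:b onto {1:z}
drop 3:x onto floor
drop 4:y onto {1:z}
drop 5:y onto {4:y}
drop 6:y onto {5:y}
drop 7:y onto {6:y}
ground layer = {0:y, 3:x}
drop-orders for the pieces not yet dropped (sum over which currently-grounded one goes next):
  1 to go: {2} 1  {3} 1  {7} 1
  2 to go: {2,3} 2  {2,7} 2  {3,7} 2  {6,7} 1
  3 to go: {2,3,7} 6  {2,6,7} 3  {3,6,7} 3  {5,6,7} 1
  4 to go: {2,3,6,7} 12  {2,5,6,7} 4  {3,5,6,7} 4  {4,5,6,7} 1
  5 to go: {2,3,5,6,7} 20  {2,4,5,6,7} 5  {3,4,5,6,7} 5
  6 to go: {1,2,4,5,6,7} 5  {2,3,4,5,6,7} 30
  if 0:y drops first: 35 orders
  if 3:x drops first: 5 orders
heap linearizations: 40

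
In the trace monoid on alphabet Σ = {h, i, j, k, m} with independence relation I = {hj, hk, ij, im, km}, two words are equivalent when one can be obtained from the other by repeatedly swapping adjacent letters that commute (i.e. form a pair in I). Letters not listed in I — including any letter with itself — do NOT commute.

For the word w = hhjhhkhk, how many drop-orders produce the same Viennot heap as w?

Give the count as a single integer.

0(h) covers ∅
1(h) covers 0:h
2(j) covers ∅
3(h) covers 1:h
4(h) covers 3:h
5(k) covers 2:j
6(h) covers 4:h
7(k) covers 5:k
floor of heap: 0:h, 2:j
completions by unplaced set U, small U first (add the entries for U minus each lowest piece of U):
  |U|=1: {6}:1  {7}:1
  |U|=2: {4,6}:1  {5,7}:1  {6,7}:2
  |U|=3: {2,5,7}:1  {3,4,6}:1  {4,6,7}:3  {5,6,7}:3
  |U|=4: {1,3,4,6}:1  {2,5,6,7}:4  {3,4,6,7}:4  {4,5,6,7}:6
  |U|=5: {0,1,3,4,6}:1  {1,3,4,6,7}:5  {2,4,5,6,7}:10  {3,4,5,6,7}:10
  |U|=6: {0,1,3,4,6,7}:6  {1,3,4,5,6,7}:15  {2,3,4,5,6,7}:20
  start at 0(h): 35
  start at 2(j): 21
sum over floor = 56

56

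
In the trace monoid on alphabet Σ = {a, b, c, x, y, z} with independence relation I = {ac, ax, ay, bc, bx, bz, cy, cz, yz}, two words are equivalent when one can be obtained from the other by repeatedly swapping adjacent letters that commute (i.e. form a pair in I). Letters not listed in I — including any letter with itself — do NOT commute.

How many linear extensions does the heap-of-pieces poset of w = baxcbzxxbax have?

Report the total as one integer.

#0=b has no predecessor
#1=a depends on [0:b]
#2=x has no predecessor
#3=c depends on [2:x]
#4=b depends on [1:a]
#5=z depends on [1:a, 2:x]
#6=x depends on [3:c, 5:z]
#7=x depends on [6:x]
#8=b depends on [4:b]
#9=a depends on [5:z, 8:b]
#10=x depends on [7:x]
sources: [0:b, 2:x]
N(rest) = Σ N(rest − s) over sources s of rest; N(one piece) = 1:
  size 1 → [9]=1  [10]=1
  size 2 → [7,10]=1  [8,9]=1  [9,10]=2
  size 3 → [4,8,9]=1  [6,7,10]=1  [7,9,10]=3  [8,9,10]=3
  size 4 → [3,6,7,10]=1  [4,8,9,10]=4  [6,7,9,10]=4  [7,8,9,10]=6
  size 5 → [3,6,7,9,10]=5  [4,7,8,9,10]=10  [5,6,7,9,10]=4  [6,7,8,9,10]=10
  size 6 → [3,5,6,7,9,10]=9  [3,6,7,8,9,10]=15  [4,6,7,8,9,10]=20  [5,6,7,8,9,10]=14
  size 7 → [2,3,5,6,7,9,10]=9  [3,4,6,7,8,9,10]=35  [3,5,6,7,8,9,10]=38  [4,5,6,7,8,9,10]=34
  size 8 → [1,4,5,6,7,8,9,10]=34  [2,3,5,6,7,8,9,10]=47  [3,4,5,6,7,8,9,10]=107
  size 9 → [0,1,4,5,6,7,8,9,10]=34  [1,3,4,5,6,7,8,9,10]=141  [2,3,4,5,6,7,8,9,10]=154
  first=0(b) contributes 295
  first=2(x) contributes 175
|[w]| = 470

470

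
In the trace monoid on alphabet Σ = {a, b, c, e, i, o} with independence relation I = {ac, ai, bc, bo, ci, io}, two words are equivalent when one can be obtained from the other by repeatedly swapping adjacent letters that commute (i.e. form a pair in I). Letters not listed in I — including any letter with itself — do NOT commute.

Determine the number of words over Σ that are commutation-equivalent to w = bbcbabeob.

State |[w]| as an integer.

12

#0=b has no predecessor
#1=b depends on [0:b]
#2=c has no predecessor
#3=b depends on [1:b]
#4=a depends on [3:b]
#5=b depends on [4:a]
#6=e depends on [2:c, 5:b]
#7=o depends on [6:e]
#8=b depends on [6:e]
sources: [0:b, 2:c]
N(rest) = Σ N(rest − s) over sources s of rest; N(one piece) = 1:
  size 1 → [7]=1  [8]=1
  size 2 → [7,8]=2
  size 3 → [6,7,8]=2
  size 4 → [2,6,7,8]=2  [5,6,7,8]=2
  size 5 → [2,5,6,7,8]=4  [4,5,6,7,8]=2
  size 6 → [2,4,5,6,7,8]=6  [3,4,5,6,7,8]=2
  size 7 → [1,3,4,5,6,7,8]=2  [2,3,4,5,6,7,8]=8
  first=0(b) contributes 10
  first=2(c) contributes 2
|[w]| = 12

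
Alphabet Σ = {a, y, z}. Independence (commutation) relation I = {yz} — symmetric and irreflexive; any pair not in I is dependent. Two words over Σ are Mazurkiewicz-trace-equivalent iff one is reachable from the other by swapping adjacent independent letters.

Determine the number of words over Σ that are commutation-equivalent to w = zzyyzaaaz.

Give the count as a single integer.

drop 0:z onto floor
drop 1:z onto {0:z}
drop 2:y onto floor
drop 3:y onto {2:y}
drop 4:z onto {1:z}
drop 5:a onto {3:y, 4:z}
drop 6:a onto {5:a}
drop 7:a onto {6:a}
drop 8:z onto {7:a}
ground layer = {0:z, 2:y}
drop-orders for the pieces not yet dropped (sum over which currently-grounded one goes next):
  1 to go: {8} 1
  2 to go: {7,8} 1
  3 to go: {6,7,8} 1
  4 to go: {5,6,7,8} 1
  5 to go: {3,5,6,7,8} 1  {4,5,6,7,8} 1
  6 to go: {1,4,5,6,7,8} 1  {2,3,5,6,7,8} 1  {3,4,5,6,7,8} 2
  7 to go: {0,1,4,5,6,7,8} 1  {1,3,4,5,6,7,8} 3  {2,3,4,5,6,7,8} 3
  if 0:z drops first: 6 orders
  if 2:y drops first: 4 orders
heap linearizations: 10

10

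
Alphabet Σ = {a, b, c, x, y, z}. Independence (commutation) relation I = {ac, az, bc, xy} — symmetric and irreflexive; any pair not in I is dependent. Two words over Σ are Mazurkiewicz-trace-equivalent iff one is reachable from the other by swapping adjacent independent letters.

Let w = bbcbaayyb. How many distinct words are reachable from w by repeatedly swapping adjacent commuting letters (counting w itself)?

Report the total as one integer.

6

#0=b has no predecessor
#1=b depends on [0:b]
#2=c has no predecessor
#3=b depends on [1:b]
#4=a depends on [3:b]
#5=a depends on [4:a]
#6=y depends on [2:c, 5:a]
#7=y depends on [6:y]
#8=b depends on [7:y]
sources: [0:b, 2:c]
N(rest) = Σ N(rest − s) over sources s of rest; N(one piece) = 1:
  size 1 → [8]=1
  size 2 → [7,8]=1
  size 3 → [6,7,8]=1
  size 4 → [2,6,7,8]=1  [5,6,7,8]=1
  size 5 → [2,5,6,7,8]=2  [4,5,6,7,8]=1
  size 6 → [2,4,5,6,7,8]=3  [3,4,5,6,7,8]=1
  size 7 → [1,3,4,5,6,7,8]=1  [2,3,4,5,6,7,8]=4
  first=0(b) contributes 5
  first=2(c) contributes 1
|[w]| = 6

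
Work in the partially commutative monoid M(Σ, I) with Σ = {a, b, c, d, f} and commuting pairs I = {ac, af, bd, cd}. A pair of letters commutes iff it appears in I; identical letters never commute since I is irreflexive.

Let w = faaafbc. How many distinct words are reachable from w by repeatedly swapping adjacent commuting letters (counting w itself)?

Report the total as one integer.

10

0(f) covers ∅
1(a) covers ∅
2(a) covers 1:a
3(a) covers 2:a
4(f) covers 0:f
5(b) covers 3:a, 4:f
6(c) covers 5:b
floor of heap: 0:f, 1:a
completions by unplaced set U, small U first (add the entries for U minus each lowest piece of U):
  |U|=1: {6}:1
  |U|=2: {5,6}:1
  |U|=3: {3,5,6}:1  {4,5,6}:1
  |U|=4: {0,4,5,6}:1  {2,3,5,6}:1  {3,4,5,6}:2
  |U|=5: {0,3,4,5,6}:3  {1,2,3,5,6}:1  {2,3,4,5,6}:3
  start at 0(f): 4
  start at 1(a): 6
sum over floor = 10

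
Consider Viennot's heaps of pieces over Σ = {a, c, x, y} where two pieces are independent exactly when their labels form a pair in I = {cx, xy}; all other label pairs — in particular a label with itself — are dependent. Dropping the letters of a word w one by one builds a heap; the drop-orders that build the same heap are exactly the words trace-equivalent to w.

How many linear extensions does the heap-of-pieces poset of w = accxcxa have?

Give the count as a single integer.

10

drop 0:a onto floor
drop 1:c onto {0:a}
drop 2:c onto {1:c}
drop 3:x onto {0:a}
drop 4:c onto {2:c}
drop 5:x onto {3:x}
drop 6:a onto {4:c, 5:x}
ground layer = {0:a}
drop-orders for the pieces not yet dropped (sum over which currently-grounded one goes next):
  1 to go: {6} 1
  2 to go: {4,6} 1  {5,6} 1
  3 to go: {2,4,6} 1  {3,5,6} 1  {4,5,6} 2
  4 to go: {1,2,4,6} 1  {2,4,5,6} 3  {3,4,5,6} 3
  5 to go: {1,2,4,5,6} 4  {2,3,4,5,6} 6
  if 0:a drops first: 10 orders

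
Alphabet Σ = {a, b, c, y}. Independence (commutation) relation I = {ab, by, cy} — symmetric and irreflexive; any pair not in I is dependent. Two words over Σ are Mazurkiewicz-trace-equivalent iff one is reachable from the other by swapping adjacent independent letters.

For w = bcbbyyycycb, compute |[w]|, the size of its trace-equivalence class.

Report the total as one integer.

330

piece 0:b — minimal
piece 1:c rests on {0:b}
piece 2:b rests on {1:c}
piece 3:b rests on {2:b}
piece 4:y — minimal
piece 5:y rests on {4:y}
piece 6:y rests on {5:y}
piece 7:c rests on {3:b}
piece 8:y rests on {6:y}
piece 9:c rests on {7:c}
piece 10:b rests on {9:c}
minimal pieces: {0:b, 4:y}
ways to finish when only these pieces remain (= sum over removing one remaining piece with nothing left below it):
  1 left: {8}→1  {10}→1
  2 left: {6,8}→1  {8,10}→2  {9,10}→1
  3 left: {5,6,8}→1  {6,8,10}→3  {7,9,10}→1  {8,9,10}→3
  4 left: {3,7,9,10}→1  {4,5,6,8}→1  {5,6,8,10}→4  {6,8,9,10}→6  {7,8,9,10}→4
  5 left: {2,3,7,9,10}→1  {3,7,8,9,10}→5  {4,5,6,8,10}→5  {5,6,8,9,10}→10  {6,7,8,9,10}→10
  6 left: {1,2,3,7,9,10}→1  {2,3,7,8,9,10}→6  {3,6,7,8,9,10}→15  {4,5,6,8,9,10}→15  {5,6,7,8,9,10}→20
  7 left: {0,1,2,3,7,9,10}→1  {1,2,3,7,8,9,10}→7  {2,3,6,7,8,9,10}→21  {3,5,6,7,8,9,10}→35  {4,5,6,7,8,9,10}→35
  8 left: {0,1,2,3,7,8,9,10}→8  {1,2,3,6,7,8,9,10}→28  {2,3,5,6,7,8,9,10}→56  {3,4,5,6,7,8,9,10}→70
  9 left: {0,1,2,3,6,7,8,9,10}→36  {1,2,3,5,6,7,8,9,10}→84  {2,3,4,5,6,7,8,9,10}→126
  placing 0:b first → 210 extensions
  placing 4:y first → 120 extensions
total linear extensions = 330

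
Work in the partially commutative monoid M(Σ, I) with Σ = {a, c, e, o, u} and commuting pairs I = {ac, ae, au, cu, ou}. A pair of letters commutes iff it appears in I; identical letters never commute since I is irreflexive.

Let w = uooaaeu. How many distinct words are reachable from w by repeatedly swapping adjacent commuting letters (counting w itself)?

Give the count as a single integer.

0(u) covers ∅
1(o) covers ∅
2(o) covers 1:o
3(a) covers 2:o
4(a) covers 3:a
5(e) covers 0:u, 2:o
6(u) covers 5:e
floor of heap: 0:u, 1:o
completions by unplaced set U, small U first (add the entries for U minus each lowest piece of U):
  |U|=1: {4}:1  {6}:1
  |U|=2: {3,4}:1  {4,6}:2  {5,6}:1
  |U|=3: {0,5,6}:1  {3,4,6}:3  {4,5,6}:3
  |U|=4: {0,4,5,6}:4  {3,4,5,6}:6
  |U|=5: {0,3,4,5,6}:10  {2,3,4,5,6}:6
  start at 0(u): 6
  start at 1(o): 16
sum over floor = 22

22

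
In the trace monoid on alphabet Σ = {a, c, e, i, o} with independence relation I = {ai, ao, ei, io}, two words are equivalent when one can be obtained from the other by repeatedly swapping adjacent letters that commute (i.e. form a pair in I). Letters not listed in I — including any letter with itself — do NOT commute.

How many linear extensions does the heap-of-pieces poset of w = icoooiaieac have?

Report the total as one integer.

112

0(i) covers ∅
1(c) covers 0:i
2(o) covers 1:c
3(o) covers 2:o
4(o) covers 3:o
5(i) covers 1:c
6(a) covers 1:c
7(i) covers 5:i
8(e) covers 4:o, 6:a
9(a) covers 8:e
10(c) covers 7:i, 9:a
floor of heap: 0:i
completions by unplaced set U, small U first (add the entries for U minus each lowest piece of U):
  |U|=1: {10}:1
  |U|=2: {7,10}:1  {9,10}:1
  |U|=3: {5,7,10}:1  {7,9,10}:2  {8,9,10}:1
  |U|=4: {4,8,9,10}:1  {5,7,9,10}:3  {6,8,9,10}:1  {7,8,9,10}:3
  |U|=5: {3,4,8,9,10}:1  {4,6,8,9,10}:2  {4,7,8,9,10}:4  {5,7,8,9,10}:6  {6,7,8,9,10}:4
  |U|=6: {2,3,4,8,9,10}:1  {3,4,6,8,9,10}:3  {3,4,7,8,9,10}:5  {4,5,7,8,9,10}:10  {4,6,7,8,9,10}:10  {5,6,7,8,9,10}:10
  |U|=7: {2,3,4,6,8,9,10}:4  {2,3,4,7,8,9,10}:6  {3,4,5,7,8,9,10}:15  {3,4,6,7,8,9,10}:18  {4,5,6,7,8,9,10}:30
  |U|=8: {2,3,4,5,7,8,9,10}:21  {2,3,4,6,7,8,9,10}:28  {3,4,5,6,7,8,9,10}:63
  |U|=9: {2,3,4,5,6,7,8,9,10}:112
  start at 0(i): 112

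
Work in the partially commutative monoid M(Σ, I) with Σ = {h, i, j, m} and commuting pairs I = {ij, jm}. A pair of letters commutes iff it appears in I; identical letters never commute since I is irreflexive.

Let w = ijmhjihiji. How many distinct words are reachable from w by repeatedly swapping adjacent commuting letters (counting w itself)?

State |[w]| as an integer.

18

0(i) covers ∅
1(j) covers ∅
2(m) covers 0:i
3(h) covers 1:j, 2:m
4(j) covers 3:h
5(i) covers 3:h
6(h) covers 4:j, 5:i
7(i) covers 6:h
8(j) covers 6:h
9(i) covers 7:i
floor of heap: 0:i, 1:j
completions by unplaced set U, small U first (add the entries for U minus each lowest piece of U):
  |U|=1: {8}:1  {9}:1
  |U|=2: {7,9}:1  {8,9}:2
  |U|=3: {7,8,9}:3
  |U|=4: {6,7,8,9}:3
  |U|=5: {4,6,7,8,9}:3  {5,6,7,8,9}:3
  |U|=6: {4,5,6,7,8,9}:6
  |U|=7: {3,4,5,6,7,8,9}:6
  |U|=8: {1,3,4,5,6,7,8,9}:6  {2,3,4,5,6,7,8,9}:6
  start at 0(i): 12
  start at 1(j): 6
sum over floor = 18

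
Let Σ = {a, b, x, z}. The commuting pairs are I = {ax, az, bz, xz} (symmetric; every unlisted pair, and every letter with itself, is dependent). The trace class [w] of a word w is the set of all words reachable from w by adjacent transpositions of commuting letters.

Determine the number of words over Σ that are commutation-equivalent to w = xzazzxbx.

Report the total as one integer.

168

drop 0:x onto floor
drop 1:z onto floor
drop 2:a onto floor
drop 3:z onto {1:z}
drop 4:z onto {3:z}
drop 5:x onto {0:x}
drop 6:b onto {2:a, 5:x}
drop 7:x onto {6:b}
ground layer = {0:x, 1:z, 2:a}
drop-orders for the pieces not yet dropped (sum over which currently-grounded one goes next):
  1 to go: {4} 1  {7} 1
  2 to go: {3,4} 1  {4,7} 2  {6,7} 1
  3 to go: {1,3,4} 1  {2,6,7} 1  {3,4,7} 3  {4,6,7} 3  {5,6,7} 1
  4 to go: {0,5,6,7} 1  {1,3,4,7} 4  {2,4,6,7} 4  {2,5,6,7} 2  {3,4,6,7} 6  {4,5,6,7} 4
  5 to go: {0,2,5,6,7} 3  {0,4,5,6,7} 5  {1,3,4,6,7} 10  {2,3,4,6,7} 10  {2,4,5,6,7} 10  {3,4,5,6,7} 10
  6 to go: {0,2,4,5,6,7} 18  {0,3,4,5,6,7} 15  {1,2,3,4,6,7} 20  {1,3,4,5,6,7} 20  {2,3,4,5,6,7} 30
  if 0:x drops first: 70 orders
  if 1:z drops first: 63 orders
  if 2:a drops first: 35 orders
heap linearizations: 168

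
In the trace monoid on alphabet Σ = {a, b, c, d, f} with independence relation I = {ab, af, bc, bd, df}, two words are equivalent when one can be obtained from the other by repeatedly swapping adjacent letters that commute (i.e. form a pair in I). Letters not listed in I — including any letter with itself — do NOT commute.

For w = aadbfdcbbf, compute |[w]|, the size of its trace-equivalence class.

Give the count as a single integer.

120

piece 0:a — minimal
piece 1:a rests on {0:a}
piece 2:d rests on {1:a}
piece 3:b — minimal
piece 4:f rests on {3:b}
piece 5:d rests on {2:d}
piece 6:c rests on {4:f, 5:d}
piece 7:b rests on {4:f}
piece 8:b rests on {7:b}
piece 9:f rests on {6:c, 8:b}
minimal pieces: {0:a, 3:b}
ways to finish when only these pieces remain (= sum over removing one remaining piece with nothing left below it):
  1 left: {9}→1
  2 left: {6,9}→1  {8,9}→1
  3 left: {5,6,9}→1  {6,8,9}→2  {7,8,9}→1
  4 left: {2,5,6,9}→1  {5,6,8,9}→3  {6,7,8,9}→3
  5 left: {1,2,5,6,9}→1  {2,5,6,8,9}→4  {4,6,7,8,9}→3  {5,6,7,8,9}→6
  6 left: {0,1,2,5,6,9}→1  {1,2,5,6,8,9}→5  {2,5,6,7,8,9}→10  {3,4,6,7,8,9}→3  {4,5,6,7,8,9}→9
  7 left: {0,1,2,5,6,8,9}→6  {1,2,5,6,7,8,9}→15  {2,4,5,6,7,8,9}→19  {3,4,5,6,7,8,9}→12
  8 left: {0,1,2,5,6,7,8,9}→21  {1,2,4,5,6,7,8,9}→34  {2,3,4,5,6,7,8,9}→31
  placing 0:a first → 65 extensions
  placing 3:b first → 55 extensions
total linear extensions = 120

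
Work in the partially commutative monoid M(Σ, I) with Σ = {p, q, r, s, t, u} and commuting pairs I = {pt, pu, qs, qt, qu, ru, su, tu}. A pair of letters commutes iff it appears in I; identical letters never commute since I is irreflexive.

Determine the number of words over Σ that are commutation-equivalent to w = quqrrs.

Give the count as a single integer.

#0=q has no predecessor
#1=u has no predecessor
#2=q depends on [0:q]
#3=r depends on [2:q]
#4=r depends on [3:r]
#5=s depends on [4:r]
sources: [0:q, 1:u]
N(rest) = Σ N(rest − s) over sources s of rest; N(one piece) = 1:
  size 1 → [1]=1  [5]=1
  size 2 → [1,5]=2  [4,5]=1
  size 3 → [1,4,5]=3  [3,4,5]=1
  size 4 → [1,3,4,5]=4  [2,3,4,5]=1
  first=0(q) contributes 5
  first=1(u) contributes 1
|[w]| = 6

6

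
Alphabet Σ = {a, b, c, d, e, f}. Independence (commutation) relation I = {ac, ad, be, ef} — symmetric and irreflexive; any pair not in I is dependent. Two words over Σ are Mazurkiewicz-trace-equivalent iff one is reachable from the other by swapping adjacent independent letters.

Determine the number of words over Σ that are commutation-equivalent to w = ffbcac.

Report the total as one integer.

0(f) covers ∅
1(f) covers 0:f
2(b) covers 1:f
3(c) covers 2:b
4(a) covers 2:b
5(c) covers 3:c
floor of heap: 0:f
completions by unplaced set U, small U first (add the entries for U minus each lowest piece of U):
  |U|=1: {4}:1  {5}:1
  |U|=2: {3,5}:1  {4,5}:2
  |U|=3: {3,4,5}:3
  |U|=4: {2,3,4,5}:3
  start at 0(f): 3

3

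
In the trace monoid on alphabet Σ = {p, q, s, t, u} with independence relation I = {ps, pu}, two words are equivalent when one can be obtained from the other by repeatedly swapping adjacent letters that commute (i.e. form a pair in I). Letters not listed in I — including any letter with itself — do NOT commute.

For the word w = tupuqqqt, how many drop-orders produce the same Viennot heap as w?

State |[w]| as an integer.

0(t) covers ∅
1(u) covers 0:t
2(p) covers 0:t
3(u) covers 1:u
4(q) covers 2:p, 3:u
5(q) covers 4:q
6(q) covers 5:q
7(t) covers 6:q
floor of heap: 0:t
completions by unplaced set U, small U first (add the entries for U minus each lowest piece of U):
  |U|=1: {7}:1
  |U|=2: {6,7}:1
  |U|=3: {5,6,7}:1
  |U|=4: {4,5,6,7}:1
  |U|=5: {2,4,5,6,7}:1  {3,4,5,6,7}:1
  |U|=6: {1,3,4,5,6,7}:1  {2,3,4,5,6,7}:2
  start at 0(t): 3

3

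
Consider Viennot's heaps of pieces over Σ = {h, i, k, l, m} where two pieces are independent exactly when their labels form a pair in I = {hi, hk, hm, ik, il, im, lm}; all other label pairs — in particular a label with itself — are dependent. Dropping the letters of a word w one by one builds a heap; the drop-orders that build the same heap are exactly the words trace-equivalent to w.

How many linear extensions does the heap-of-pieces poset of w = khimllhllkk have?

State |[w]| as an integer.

143

piece 0:k — minimal
piece 1:h — minimal
piece 2:i — minimal
piece 3:m rests on {0:k}
piece 4:l rests on {0:k, 1:h}
piece 5:l rests on {4:l}
piece 6:h rests on {5:l}
piece 7:l rests on {6:h}
piece 8:l rests on {7:l}
piece 9:k rests on {3:m, 8:l}
piece 10:k rests on {9:k}
minimal pieces: {0:k, 1:h, 2:i}
ways to finish when only these pieces remain (= sum over removing one remaining piece with nothing left below it):
  1 left: {2}→1  {10}→1
  2 left: {2,10}→2  {9,10}→1
  3 left: {2,9,10}→3  {3,9,10}→1  {8,9,10}→1
  4 left: {2,3,9,10}→4  {2,8,9,10}→4  {3,8,9,10}→2  {7,8,9,10}→1
  5 left: {2,3,8,9,10}→10  {2,7,8,9,10}→5  {3,7,8,9,10}→3  {6,7,8,9,10}→1
  6 left: {2,3,7,8,9,10}→18  {2,6,7,8,9,10}→6  {3,6,7,8,9,10}→4  {5,6,7,8,9,10}→1
  7 left: {2,3,6,7,8,9,10}→28  {2,5,6,7,8,9,10}→7  {3,5,6,7,8,9,10}→5  {4,5,6,7,8,9,10}→1
  8 left: {1,4,5,6,7,8,9,10}→1  {2,3,5,6,7,8,9,10}→40  {2,4,5,6,7,8,9,10}→8  {3,4,5,6,7,8,9,10}→6
  9 left: {0,3,4,5,6,7,8,9,10}→6  {1,2,4,5,6,7,8,9,10}→9  {1,3,4,5,6,7,8,9,10}→7  {2,3,4,5,6,7,8,9,10}→54
  placing 0:k first → 70 extensions
  placing 1:h first → 60 extensions
  placing 2:i first → 13 extensions
total linear extensions = 143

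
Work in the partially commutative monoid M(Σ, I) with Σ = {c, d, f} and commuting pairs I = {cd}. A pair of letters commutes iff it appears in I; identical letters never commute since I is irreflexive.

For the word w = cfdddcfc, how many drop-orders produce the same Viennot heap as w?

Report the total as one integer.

drop 0:c onto floor
drop 1:f onto {0:c}
drop 2:d onto {1:f}
drop 3:d onto {2:d}
drop 4:d onto {3:d}
drop 5:c onto {1:f}
drop 6:f onto {4:d, 5:c}
drop 7:c onto {6:f}
ground layer = {0:c}
drop-orders for the pieces not yet dropped (sum over which currently-grounded one goes next):
  1 to go: {7} 1
  2 to go: {6,7} 1
  3 to go: {4,6,7} 1  {5,6,7} 1
  4 to go: {3,4,6,7} 1  {4,5,6,7} 2
  5 to go: {2,3,4,6,7} 1  {3,4,5,6,7} 3
  6 to go: {2,3,4,5,6,7} 4
  if 0:c drops first: 4 orders

4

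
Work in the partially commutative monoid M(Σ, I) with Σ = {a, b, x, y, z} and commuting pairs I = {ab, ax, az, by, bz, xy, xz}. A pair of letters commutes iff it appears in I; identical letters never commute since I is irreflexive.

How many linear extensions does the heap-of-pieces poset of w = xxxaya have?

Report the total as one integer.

0(x) covers ∅
1(x) covers 0:x
2(x) covers 1:x
3(a) covers ∅
4(y) covers 3:a
5(a) covers 4:y
floor of heap: 0:x, 3:a
completions by unplaced set U, small U first (add the entries for U minus each lowest piece of U):
  |U|=1: {2}:1  {5}:1
  |U|=2: {1,2}:1  {2,5}:2  {4,5}:1
  |U|=3: {0,1,2}:1  {1,2,5}:3  {2,4,5}:3  {3,4,5}:1
  |U|=4: {0,1,2,5}:4  {1,2,4,5}:6  {2,3,4,5}:4
  start at 0(x): 10
  start at 3(a): 10
sum over floor = 20

20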